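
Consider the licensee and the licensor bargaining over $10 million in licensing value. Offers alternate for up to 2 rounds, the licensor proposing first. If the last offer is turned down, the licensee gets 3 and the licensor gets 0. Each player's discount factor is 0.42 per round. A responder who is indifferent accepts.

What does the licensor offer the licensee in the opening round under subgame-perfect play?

Round 2 (the licensee proposes): the licensor will accept anything ≥ 0, so the licensee offers 0 and keeps 10.
Round 1 (the licensor proposes): the licensee can get 10 next round, worth 0.42 × 10 = 4.2 now. The licensor offers 4.2 and keeps 10 − 4.2 = 5.8.

4.2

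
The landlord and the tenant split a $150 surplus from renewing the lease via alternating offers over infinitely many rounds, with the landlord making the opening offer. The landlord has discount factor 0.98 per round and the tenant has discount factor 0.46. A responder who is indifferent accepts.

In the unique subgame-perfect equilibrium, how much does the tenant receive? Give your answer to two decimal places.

2.51

When the landlord proposes, the tenant accepts any offer worth at least 0.46 times what the tenant would get by proposing next round; and vice versa.
This gives x = 150 − 0.46y and y = 150 − 0.98x, where x and y are each side's share when it proposes.
Hence (1 − 0.46·0.98)x = 150(1 − 0.46), i.e. 0.5492·x = 81.
x ≈ 147.4873; the tenant's share is 150 − x ≈ 2.5127.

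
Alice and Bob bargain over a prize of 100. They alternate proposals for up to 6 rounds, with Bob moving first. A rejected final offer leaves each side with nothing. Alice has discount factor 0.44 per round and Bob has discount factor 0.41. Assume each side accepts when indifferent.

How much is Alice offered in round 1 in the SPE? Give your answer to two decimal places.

Round 6 (Alice proposes): rejection yields 0 for Bob; Alice offers 0 and keeps 100.
Round 5 (Bob proposes): Alice can get 100 next round, worth 0.44 × 100 = 44 now; Bob offers that and keeps 56.
Round 4 (Alice proposes): Bob can get 56 next round, worth 0.41 × 56 = 22.96 now, so Alice offers 22.96, keeping 77.04.
Round 3 (Bob proposes): Alice can get 77.04 next round, worth 0.44 × 77.04 = 33.8976 now; Bob offers that and keeps 66.1024.
Round 2 (Alice proposes): Bob can get 66.1024 next round, worth 0.41 × 66.1024 = 27.101984 now; Alice offers that and keeps 72.898016.
Round 1 (Bob proposes): Alice can get 72.898016 next round, worth 0.44 × 72.898016 = 32.07512704 now; Bob offers that and keeps 67.92487296.

32.08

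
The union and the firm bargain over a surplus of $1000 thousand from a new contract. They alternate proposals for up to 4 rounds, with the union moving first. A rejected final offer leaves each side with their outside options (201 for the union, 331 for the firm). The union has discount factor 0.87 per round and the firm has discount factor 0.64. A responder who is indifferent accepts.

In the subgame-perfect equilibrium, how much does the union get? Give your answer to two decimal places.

Round 4 (the firm proposes): the union gets 201 if talks fail, so the firm offers 201 and keeps 799.
Round 3 (the union proposes): the firm can get 799 next round, worth 0.64 × 799 = 511.36 now. The union offers 511.36 and keeps 1000 − 511.36 = 488.64.
Round 2 (the firm proposes): the union can get 488.64 next round, worth 0.87 × 488.64 = 425.1168 now. The firm offers 425.1168 and keeps 1000 − 425.1168 = 574.8832.
Round 1 (the union proposes): the firm can get 574.8832 next round, worth 0.64 × 574.8832 = 367.925248 now, so the union offers 367.925248, keeping 632.074752.

632.07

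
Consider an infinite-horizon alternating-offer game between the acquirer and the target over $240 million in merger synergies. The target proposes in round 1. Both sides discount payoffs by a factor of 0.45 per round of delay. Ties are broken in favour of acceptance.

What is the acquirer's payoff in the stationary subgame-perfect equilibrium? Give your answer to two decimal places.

When the target proposes, the acquirer accepts any offer worth at least 0.45 times what the acquirer would get by proposing next round; and vice versa.
This gives x = 240 − 0.45y and y = 240 − 0.45x, where x and y are each side's share when it proposes.
Hence (1 − 0.45·0.45)x = 240(1 − 0.45), i.e. 0.7975·x = 132.
x ≈ 165.5172; the acquirer's share is 240 − x ≈ 74.4828.

74.48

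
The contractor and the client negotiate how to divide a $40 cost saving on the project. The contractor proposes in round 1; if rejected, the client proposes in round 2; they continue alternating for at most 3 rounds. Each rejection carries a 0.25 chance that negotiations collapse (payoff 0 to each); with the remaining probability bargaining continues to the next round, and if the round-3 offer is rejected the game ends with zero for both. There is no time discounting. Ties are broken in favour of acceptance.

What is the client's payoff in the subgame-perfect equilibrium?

7.5

Round 3 (the contractor proposes): rejection yields 0 for the client; the contractor offers 0 and keeps 40.
Round 2 (the client proposes): rejecting gives the contractor an expected 0.75 × 40 = 30, so the client offers 30, keeping 10.
Round 1 (the contractor proposes): rejecting gives the client an expected 0.75 × 10 = 7.5. The contractor offers 7.5 and keeps 40 − 7.5 = 32.5.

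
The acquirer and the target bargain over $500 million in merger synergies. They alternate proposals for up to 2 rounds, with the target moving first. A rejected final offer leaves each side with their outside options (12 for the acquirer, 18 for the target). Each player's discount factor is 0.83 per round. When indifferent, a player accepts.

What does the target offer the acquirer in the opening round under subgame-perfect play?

400.06

Solve by backward induction from round 2.
Round 2 (the acquirer proposes): the target gets 18 if talks fail, so the acquirer offers 18 and keeps 482.
Round 1 (the target proposes): the acquirer can get 482 next round, worth 0.83 × 482 = 400.06 now; the target offers that and keeps 99.94.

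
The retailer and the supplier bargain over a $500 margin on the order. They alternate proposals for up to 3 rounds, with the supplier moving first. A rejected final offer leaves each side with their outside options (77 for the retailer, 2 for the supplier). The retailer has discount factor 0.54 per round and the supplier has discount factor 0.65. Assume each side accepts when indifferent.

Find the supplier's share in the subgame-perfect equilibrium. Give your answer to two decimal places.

378.47

Round 3 (the supplier proposes): the retailer gets 77 if talks fail, so the supplier offers 77 and keeps 423.
Round 2 (the retailer proposes): the supplier can get 423 next round, worth 0.65 × 423 = 274.95 now, so the retailer offers 274.95, keeping 225.05.
Round 1 (the supplier proposes): the retailer can get 225.05 next round, worth 0.54 × 225.05 = 121.527 now, so the supplier offers 121.527, keeping 378.473.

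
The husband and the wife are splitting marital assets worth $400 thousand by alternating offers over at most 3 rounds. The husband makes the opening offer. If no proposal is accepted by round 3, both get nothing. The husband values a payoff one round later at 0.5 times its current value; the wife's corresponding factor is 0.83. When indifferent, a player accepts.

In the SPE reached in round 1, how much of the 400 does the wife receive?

Work backward from the last round.
Round 3 (the husband proposes): rejection yields 0 for the wife; the husband offers 0 and keeps 400.
Round 2 (the wife proposes): the husband can get 400 next round, worth 0.5 × 400 = 200 now, so the wife offers 200, keeping 200.
Round 1 (the husband proposes): the wife can get 200 next round, worth 0.83 × 200 = 166 now, so the husband offers 166, keeping 234.

166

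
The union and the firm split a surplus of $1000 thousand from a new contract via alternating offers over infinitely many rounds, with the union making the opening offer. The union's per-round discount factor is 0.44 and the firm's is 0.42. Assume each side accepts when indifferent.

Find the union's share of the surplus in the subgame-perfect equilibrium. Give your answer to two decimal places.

711.48

Let x be the union's share when the union proposes and y be the firm's share when the firm proposes.
The firm accepts iff offered ≥ 0.42·y, so x = 1000 − 0.42y. Symmetrically y = 1000 − 0.44x.
Substituting: x = 1000 − 0.42(1000 − 0.44x), giving x(1 − 0.44·0.42) = 1000(1 − 0.42).
So x = 1000 × 0.58 / 0.8152 ≈ 711.4818, and the firm receives 1000 − x ≈ 288.5182.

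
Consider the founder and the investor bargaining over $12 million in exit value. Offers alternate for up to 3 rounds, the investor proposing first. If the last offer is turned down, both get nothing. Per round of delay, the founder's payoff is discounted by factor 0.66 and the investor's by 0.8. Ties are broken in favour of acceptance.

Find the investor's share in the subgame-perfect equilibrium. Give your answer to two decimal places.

10.42

Round 3 (the investor proposes): the founder will accept anything ≥ 0, so the investor offers 0 and keeps 12.
Round 2 (the founder proposes): the investor can get 12 next round, worth 0.8 × 12 = 9.6 now, so the founder offers 9.6, keeping 2.4.
Round 1 (the investor proposes): the founder can get 2.4 next round, worth 0.66 × 2.4 = 1.584 now, so the investor offers 1.584, keeping 10.416.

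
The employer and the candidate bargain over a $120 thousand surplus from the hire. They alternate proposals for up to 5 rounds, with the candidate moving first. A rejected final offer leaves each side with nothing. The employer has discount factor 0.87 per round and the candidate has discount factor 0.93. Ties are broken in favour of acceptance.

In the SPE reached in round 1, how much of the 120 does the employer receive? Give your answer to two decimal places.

13.22

Round 5 (the candidate proposes): rejection yields 0 for the employer; the candidate offers 0 and keeps 120.
Round 4 (the employer proposes): the candidate can get 120 next round, worth 0.93 × 120 = 111.6 now; the employer offers that and keeps 8.4.
Round 3 (the candidate proposes): the employer can get 8.4 next round, worth 0.87 × 8.4 = 7.308 now, so the candidate offers 7.308, keeping 112.692.
Round 2 (the employer proposes): the candidate can get 112.692 next round, worth 0.93 × 112.692 = 104.80356 now. The employer offers 104.80356 and keeps 120 − 104.80356 = 15.19644.
Round 1 (the candidate proposes): the employer can get 15.19644 next round, worth 0.87 × 15.19644 = 13.2209028 now. The candidate offers 13.2209028 and keeps 120 − 13.2209028 = 106.7790972.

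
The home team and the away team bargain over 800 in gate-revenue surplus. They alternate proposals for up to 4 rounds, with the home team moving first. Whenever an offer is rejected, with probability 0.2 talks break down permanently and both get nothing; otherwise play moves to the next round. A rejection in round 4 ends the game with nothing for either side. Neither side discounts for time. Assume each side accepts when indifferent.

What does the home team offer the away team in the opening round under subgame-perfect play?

537.6

Round 4 (the away team proposes): the home team will accept anything ≥ 0, so the away team offers 0 and keeps 800.
Round 3 (the home team proposes): rejecting gives the away team an expected 0.8 × 800 = 640, so the home team offers 640, keeping 160.
Round 2 (the away team proposes): rejecting gives the home team an expected 0.8 × 160 = 128, so the away team offers 128, keeping 672.
Round 1 (the home team proposes): rejecting gives the away team an expected 0.8 × 672 = 537.6. The home team offers 537.6 and keeps 800 − 537.6 = 262.4.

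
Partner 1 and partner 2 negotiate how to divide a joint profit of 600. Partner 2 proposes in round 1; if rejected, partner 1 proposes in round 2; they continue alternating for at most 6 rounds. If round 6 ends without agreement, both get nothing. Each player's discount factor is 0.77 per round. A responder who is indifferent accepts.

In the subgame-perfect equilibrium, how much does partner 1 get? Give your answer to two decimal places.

Round 6 (partner 1 proposes): rejection yields 0 for partner 2; partner 1 offers 0 and keeps 600.
Round 5 (partner 2 proposes): partner 1 can get 600 next round, worth 0.77 × 600 = 462 now. Partner 2 offers 462 and keeps 600 − 462 = 138.
Round 4 (partner 1 proposes): partner 2 can get 138 next round, worth 0.77 × 138 = 106.26 now. Partner 1 offers 106.26 and keeps 600 − 106.26 = 493.74.
Round 3 (partner 2 proposes): partner 1 can get 493.74 next round, worth 0.77 × 493.74 = 380.1798 now, so partner 2 offers 380.1798, keeping 219.8202.
Round 2 (partner 1 proposes): partner 2 can get 219.8202 next round, worth 0.77 × 219.8202 = 169.261554 now; partner 1 offers that and keeps 430.738446.
Round 1 (partner 2 proposes): partner 1 can get 430.738446 next round, worth 0.77 × 430.738446 = 331.66860342 now. Partner 2 offers 331.66860342 and keeps 600 − 331.66860342 = 268.33139658.

331.67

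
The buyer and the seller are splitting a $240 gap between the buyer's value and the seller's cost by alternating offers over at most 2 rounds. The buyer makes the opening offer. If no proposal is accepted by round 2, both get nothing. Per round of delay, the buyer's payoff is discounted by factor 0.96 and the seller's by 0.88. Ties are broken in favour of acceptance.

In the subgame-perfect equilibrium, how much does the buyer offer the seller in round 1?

Round 2 (the seller proposes): rejection yields 0 for the buyer; the seller offers 0 and keeps 240.
Round 1 (the buyer proposes): the seller can get 240 next round, worth 0.88 × 240 = 211.2 now. The buyer offers 211.2 and keeps 240 − 211.2 = 28.8.

211.2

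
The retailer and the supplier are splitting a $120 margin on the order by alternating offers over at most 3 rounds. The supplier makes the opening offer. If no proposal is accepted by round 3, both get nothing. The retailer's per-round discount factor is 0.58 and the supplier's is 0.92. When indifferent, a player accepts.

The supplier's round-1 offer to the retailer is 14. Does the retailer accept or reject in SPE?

Accept

Work out the retailer's continuation value if the offer is rejected.
Round 3 (the supplier proposes): rejection yields 0 for the retailer; the supplier offers 0 and keeps 120.
Round 2 (the retailer proposes): the supplier can get 120 next round, worth 0.92 × 120 = 110.4 now. The retailer offers 110.4 and keeps 120 − 110.4 = 9.6.
So by rejecting in round 1, the retailer gets 9.6 next round, worth 0.58 × 9.6 = 5.568 now.
Offer 14 ≥ 5.568, so the retailer accepts.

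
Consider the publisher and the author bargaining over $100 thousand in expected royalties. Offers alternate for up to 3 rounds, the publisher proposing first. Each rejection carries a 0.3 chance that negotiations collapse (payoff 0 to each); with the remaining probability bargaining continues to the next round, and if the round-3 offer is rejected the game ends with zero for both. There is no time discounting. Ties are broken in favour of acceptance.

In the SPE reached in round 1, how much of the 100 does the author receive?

Round 3 (the publisher proposes): rejection yields 0 for the author; the publisher offers 0 and keeps 100.
Round 2 (the author proposes): rejecting gives the publisher an expected 0.7 × 100 = 70, so the author offers 70, keeping 30.
Round 1 (the publisher proposes): rejecting gives the author an expected 0.7 × 30 = 21, so the publisher offers 21, keeping 79.

21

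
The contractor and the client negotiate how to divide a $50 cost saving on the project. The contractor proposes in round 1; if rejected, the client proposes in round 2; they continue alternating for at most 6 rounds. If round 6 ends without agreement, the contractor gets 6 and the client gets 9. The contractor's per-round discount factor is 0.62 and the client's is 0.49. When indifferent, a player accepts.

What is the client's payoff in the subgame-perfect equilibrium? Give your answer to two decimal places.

Round 6 (the client proposes): the contractor gets 6 if talks fail, so the client offers 6 and keeps 44.
Round 5 (the contractor proposes): the client can get 44 next round, worth 0.49 × 44 = 21.56 now; the contractor offers that and keeps 28.44.
Round 4 (the client proposes): the contractor can get 28.44 next round, worth 0.62 × 28.44 = 17.6328 now. The client offers 17.6328 and keeps 50 − 17.6328 = 32.3672.
Round 3 (the contractor proposes): the client can get 32.3672 next round, worth 0.49 × 32.3672 = 15.859928 now. The contractor offers 15.859928 and keeps 50 − 15.859928 = 34.140072.
Round 2 (the client proposes): the contractor can get 34.140072 next round, worth 0.62 × 34.140072 = 21.16684464 now. The client offers 21.16684464 and keeps 50 − 21.16684464 = 28.83315536.
Round 1 (the contractor proposes): the client can get 28.83315536 next round, worth 0.49 × 28.83315536 = 14.1282461264 now; the contractor offers that and keeps 35.8717538736.

14.13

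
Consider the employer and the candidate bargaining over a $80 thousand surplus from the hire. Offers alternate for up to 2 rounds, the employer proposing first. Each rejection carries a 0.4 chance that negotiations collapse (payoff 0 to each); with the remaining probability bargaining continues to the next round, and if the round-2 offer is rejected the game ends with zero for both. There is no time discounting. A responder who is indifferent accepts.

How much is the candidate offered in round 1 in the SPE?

Round 2 (the candidate proposes): the employer will accept anything ≥ 0, so the candidate offers 0 and keeps 80.
Round 1 (the employer proposes): rejecting gives the candidate an expected 0.6 × 80 = 48; the employer offers that and keeps 32.

48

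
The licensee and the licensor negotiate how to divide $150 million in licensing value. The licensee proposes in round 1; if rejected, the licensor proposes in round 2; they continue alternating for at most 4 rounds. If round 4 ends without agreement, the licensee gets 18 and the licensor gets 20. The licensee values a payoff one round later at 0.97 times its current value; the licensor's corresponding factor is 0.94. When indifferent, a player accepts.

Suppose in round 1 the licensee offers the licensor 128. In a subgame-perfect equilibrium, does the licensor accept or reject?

Round 4 (the licensor proposes): the licensee gets 18 if talks fail, so the licensor offers 18 and keeps 132.
Round 3 (the licensee proposes): the licensor can get 132 next round, worth 0.94 × 132 = 124.08 now. The licensee offers 124.08 and keeps 150 − 124.08 = 25.92.
Round 2 (the licensor proposes): the licensee can get 25.92 next round, worth 0.97 × 25.92 = 25.1424 now, so the licensor offers 25.1424, keeping 124.8576.
So by rejecting in round 1, the licensor gets 124.8576 next round, worth 0.94 × 124.8576 = 117.366144 now.
Offer 128 ≥ 117.366144, so the licensor accepts.

Accept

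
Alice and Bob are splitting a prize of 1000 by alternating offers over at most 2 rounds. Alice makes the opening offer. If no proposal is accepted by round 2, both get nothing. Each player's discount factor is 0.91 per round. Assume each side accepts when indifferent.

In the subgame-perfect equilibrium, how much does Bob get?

Round 2 (Bob proposes): rejection yields 0 for Alice; Bob offers 0 and keeps 1000.
Round 1 (Alice proposes): Bob can get 1000 next round, worth 0.91 × 1000 = 910 now. Alice offers 910 and keeps 1000 − 910 = 90.

910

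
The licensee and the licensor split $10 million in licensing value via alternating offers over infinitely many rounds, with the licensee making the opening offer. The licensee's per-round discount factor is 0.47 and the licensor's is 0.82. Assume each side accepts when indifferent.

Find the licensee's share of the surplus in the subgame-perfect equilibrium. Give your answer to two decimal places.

2.93

When the licensee proposes, the licensor accepts any offer worth at least 0.82 times what the licensor would get by proposing next round; and vice versa.
This gives x = 10 − 0.82y and y = 10 − 0.47x, where x and y are each side's share when it proposes.
Hence (1 − 0.82·0.47)x = 10(1 − 0.82), i.e. 0.6146·x = 1.8.
x ≈ 2.9287; the licensor's share is 10 − x ≈ 7.0713.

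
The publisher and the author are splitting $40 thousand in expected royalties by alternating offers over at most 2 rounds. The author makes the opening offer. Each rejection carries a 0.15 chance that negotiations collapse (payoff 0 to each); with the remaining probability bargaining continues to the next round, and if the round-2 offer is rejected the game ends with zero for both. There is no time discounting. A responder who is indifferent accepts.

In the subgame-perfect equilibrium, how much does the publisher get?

Round 2 (the publisher proposes): rejection yields 0 for the author; the publisher offers 0 and keeps 40.
Round 1 (the author proposes): rejecting gives the publisher an expected 0.85 × 40 = 34. The author offers 34 and keeps 40 − 34 = 6.

34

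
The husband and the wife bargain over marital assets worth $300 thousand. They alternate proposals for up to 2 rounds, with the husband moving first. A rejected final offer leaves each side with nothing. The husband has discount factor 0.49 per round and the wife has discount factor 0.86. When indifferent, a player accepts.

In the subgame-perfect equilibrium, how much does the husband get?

Round 2 (the wife proposes): the husband will accept anything ≥ 0, so the wife offers 0 and keeps 300.
Round 1 (the husband proposes): the wife can get 300 next round, worth 0.86 × 300 = 258 now. The husband offers 258 and keeps 300 − 258 = 42.

42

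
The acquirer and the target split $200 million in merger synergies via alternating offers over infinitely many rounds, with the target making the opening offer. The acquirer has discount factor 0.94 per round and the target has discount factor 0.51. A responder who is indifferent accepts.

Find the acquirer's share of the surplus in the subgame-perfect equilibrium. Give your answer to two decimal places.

176.95

When the target proposes, the acquirer accepts any offer worth at least 0.94 times what the acquirer would get by proposing next round; and vice versa.
This gives x = 200 − 0.94y and y = 200 − 0.51x, where x and y are each side's share when it proposes.
Hence (1 − 0.94·0.51)x = 200(1 − 0.94), i.e. 0.5206·x = 12.
x ≈ 23.0503; the acquirer's share is 200 − x ≈ 176.9497.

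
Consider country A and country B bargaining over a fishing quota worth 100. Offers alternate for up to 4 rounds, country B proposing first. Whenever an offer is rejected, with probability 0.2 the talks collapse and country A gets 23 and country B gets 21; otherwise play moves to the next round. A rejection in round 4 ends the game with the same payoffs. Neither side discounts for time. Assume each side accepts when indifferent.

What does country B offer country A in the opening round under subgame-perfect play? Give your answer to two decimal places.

By backward induction:
Round 4 (country A proposes): country B gets 21 if talks fail, so country A offers 21 and keeps 79.
Round 3 (country B proposes): rejecting gives country A an expected 0.8 × 79 + 0.2 × 23 = 67.8, so country B offers 67.8, keeping 32.2.
Round 2 (country A proposes): rejecting gives country B an expected 0.8 × 32.2 + 0.2 × 21 = 29.96; country A offers that and keeps 70.04.
Round 1 (country B proposes): rejecting gives country A an expected 0.8 × 70.04 + 0.2 × 23 = 60.632, so country B offers 60.632, keeping 39.368.

60.63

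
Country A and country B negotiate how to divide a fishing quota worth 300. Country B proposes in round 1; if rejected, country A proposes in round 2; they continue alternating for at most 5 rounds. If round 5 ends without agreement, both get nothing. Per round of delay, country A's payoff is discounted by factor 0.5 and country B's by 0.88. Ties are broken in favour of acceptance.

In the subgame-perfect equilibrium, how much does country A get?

25.92

Round 5 (country B proposes): country A will accept anything ≥ 0, so country B offers 0 and keeps 300.
Round 4 (country A proposes): country B can get 300 next round, worth 0.88 × 300 = 264 now. Country A offers 264 and keeps 300 − 264 = 36.
Round 3 (country B proposes): country A can get 36 next round, worth 0.5 × 36 = 18 now. Country B offers 18 and keeps 300 − 18 = 282.
Round 2 (country A proposes): country B can get 282 next round, worth 0.88 × 282 = 248.16 now; country A offers that and keeps 51.84.
Round 1 (country B proposes): country A can get 51.84 next round, worth 0.5 × 51.84 = 25.92 now. Country B offers 25.92 and keeps 300 − 25.92 = 274.08.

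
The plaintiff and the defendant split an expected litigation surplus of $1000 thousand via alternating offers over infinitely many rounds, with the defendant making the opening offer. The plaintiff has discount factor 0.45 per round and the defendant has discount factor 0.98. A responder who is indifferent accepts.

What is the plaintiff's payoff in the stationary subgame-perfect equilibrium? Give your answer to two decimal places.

When the defendant proposes, the plaintiff accepts any offer worth at least 0.45 times what the plaintiff would get by proposing next round; and vice versa.
This gives x = 1000 − 0.45y and y = 1000 − 0.98x, where x and y are each side's share when it proposes.
Hence (1 − 0.45·0.98)x = 1000(1 − 0.45), i.e. 0.559·x = 550.
x ≈ 983.8998; the plaintiff's share is 1000 − x ≈ 16.1002.

16.10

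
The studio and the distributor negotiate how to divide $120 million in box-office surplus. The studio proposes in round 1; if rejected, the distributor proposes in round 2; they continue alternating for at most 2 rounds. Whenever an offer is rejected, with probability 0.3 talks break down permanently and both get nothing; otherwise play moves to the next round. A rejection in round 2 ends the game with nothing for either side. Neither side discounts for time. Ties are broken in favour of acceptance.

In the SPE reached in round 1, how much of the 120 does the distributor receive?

84

Round 2 (the distributor proposes): the studio will accept anything ≥ 0, so the distributor offers 0 and keeps 120.
Round 1 (the studio proposes): rejecting gives the distributor an expected 0.7 × 120 = 84; the studio offers that and keeps 36.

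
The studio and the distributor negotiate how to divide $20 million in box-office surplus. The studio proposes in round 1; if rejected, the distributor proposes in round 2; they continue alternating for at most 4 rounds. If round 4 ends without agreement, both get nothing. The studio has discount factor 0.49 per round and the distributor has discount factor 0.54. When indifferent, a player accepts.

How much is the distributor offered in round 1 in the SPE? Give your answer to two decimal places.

8.37

Work backward from the last round.
Round 4 (the distributor proposes): the studio will accept anything ≥ 0, so the distributor offers 0 and keeps 20.
Round 3 (the studio proposes): the distributor can get 20 next round, worth 0.54 × 20 = 10.8 now, so the studio offers 10.8, keeping 9.2.
Round 2 (the distributor proposes): the studio can get 9.2 next round, worth 0.49 × 9.2 = 4.508 now; the distributor offers that and keeps 15.492.
Round 1 (the studio proposes): the distributor can get 15.492 next round, worth 0.54 × 15.492 = 8.36568 now; the studio offers that and keeps 11.63432.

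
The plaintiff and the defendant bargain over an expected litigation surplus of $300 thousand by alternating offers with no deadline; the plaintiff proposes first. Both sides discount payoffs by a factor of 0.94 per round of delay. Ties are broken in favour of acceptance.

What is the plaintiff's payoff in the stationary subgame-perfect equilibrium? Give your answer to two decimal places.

When the plaintiff proposes, the defendant accepts any offer worth at least 0.94 times what the defendant would get by proposing next round; and vice versa.
This gives x = 300 − 0.94y and y = 300 − 0.94x, where x and y are each side's share when it proposes.
Hence (1 − 0.94·0.94)x = 300(1 − 0.94), i.e. 0.1164·x = 18.
x ≈ 154.6392; the defendant's share is 300 − x ≈ 145.3608.

154.64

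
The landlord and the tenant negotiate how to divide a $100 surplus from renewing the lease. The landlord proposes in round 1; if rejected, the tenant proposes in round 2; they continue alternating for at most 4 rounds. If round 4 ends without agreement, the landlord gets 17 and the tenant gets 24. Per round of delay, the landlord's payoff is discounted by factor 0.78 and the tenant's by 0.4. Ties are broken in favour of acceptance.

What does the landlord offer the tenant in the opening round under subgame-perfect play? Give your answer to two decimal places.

19.16

Round 4 (the tenant proposes): the landlord gets 17 if talks fail, so the tenant offers 17 and keeps 83.
Round 3 (the landlord proposes): the tenant can get 83 next round, worth 0.4 × 83 = 33.2 now. The landlord offers 33.2 and keeps 100 − 33.2 = 66.8.
Round 2 (the tenant proposes): the landlord can get 66.8 next round, worth 0.78 × 66.8 = 52.104 now. The tenant offers 52.104 and keeps 100 − 52.104 = 47.896.
Round 1 (the landlord proposes): the tenant can get 47.896 next round, worth 0.4 × 47.896 = 19.1584 now. The landlord offers 19.1584 and keeps 100 − 19.1584 = 80.8416.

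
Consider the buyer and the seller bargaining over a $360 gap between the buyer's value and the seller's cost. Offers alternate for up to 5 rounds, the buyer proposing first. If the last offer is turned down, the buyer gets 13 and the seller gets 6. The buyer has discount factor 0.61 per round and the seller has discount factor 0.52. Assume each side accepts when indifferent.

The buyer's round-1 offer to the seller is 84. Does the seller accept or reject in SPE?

Round 5 (the buyer proposes): the seller gets 6 if talks fail, so the buyer offers 6 and keeps 354.
Round 4 (the seller proposes): the buyer can get 354 next round, worth 0.61 × 354 = 215.94 now; the seller offers that and keeps 144.06.
Round 3 (the buyer proposes): the seller can get 144.06 next round, worth 0.52 × 144.06 = 74.9112 now. The buyer offers 74.9112 and keeps 360 − 74.9112 = 285.0888.
Round 2 (the seller proposes): the buyer can get 285.0888 next round, worth 0.61 × 285.0888 = 173.904168 now; the seller offers that and keeps 186.095832.
So by rejecting in round 1, the seller gets 186.095832 next round, worth 0.52 × 186.095832 = 96.76983264 now.
Offer 84 < 96.76983264, so the seller rejects.

Reject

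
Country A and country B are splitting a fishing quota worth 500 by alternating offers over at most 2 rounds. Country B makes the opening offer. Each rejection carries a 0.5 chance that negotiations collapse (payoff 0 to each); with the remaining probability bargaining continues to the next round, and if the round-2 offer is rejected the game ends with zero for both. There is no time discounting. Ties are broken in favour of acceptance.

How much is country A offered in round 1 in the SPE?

250

By backward induction:
Round 2 (country A proposes): rejection yields 0 for country B; country A offers 0 and keeps 500.
Round 1 (country B proposes): rejecting gives country A an expected 0.5 × 500 = 250. Country B offers 250 and keeps 500 − 250 = 250.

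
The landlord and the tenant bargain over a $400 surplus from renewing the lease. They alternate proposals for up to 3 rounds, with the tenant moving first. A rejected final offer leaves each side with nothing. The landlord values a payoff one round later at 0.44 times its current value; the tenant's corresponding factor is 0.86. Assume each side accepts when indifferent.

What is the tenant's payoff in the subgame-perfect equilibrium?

Round 3 (the tenant proposes): the landlord will accept anything ≥ 0, so the tenant offers 0 and keeps 400.
Round 2 (the landlord proposes): the tenant can get 400 next round, worth 0.86 × 400 = 344 now; the landlord offers that and keeps 56.
Round 1 (the tenant proposes): the landlord can get 56 next round, worth 0.44 × 56 = 24.64 now; the tenant offers that and keeps 375.36.

375.36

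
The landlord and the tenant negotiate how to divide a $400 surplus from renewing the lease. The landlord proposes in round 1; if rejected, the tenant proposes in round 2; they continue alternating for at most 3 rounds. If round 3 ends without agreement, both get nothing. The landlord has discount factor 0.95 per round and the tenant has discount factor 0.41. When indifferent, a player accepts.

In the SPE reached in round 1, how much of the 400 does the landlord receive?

391.8

Round 3 (the landlord proposes): the tenant will accept anything ≥ 0, so the landlord offers 0 and keeps 400.
Round 2 (the tenant proposes): the landlord can get 400 next round, worth 0.95 × 400 = 380 now; the tenant offers that and keeps 20.
Round 1 (the landlord proposes): the tenant can get 20 next round, worth 0.41 × 20 = 8.2 now, so the landlord offers 8.2, keeping 391.8.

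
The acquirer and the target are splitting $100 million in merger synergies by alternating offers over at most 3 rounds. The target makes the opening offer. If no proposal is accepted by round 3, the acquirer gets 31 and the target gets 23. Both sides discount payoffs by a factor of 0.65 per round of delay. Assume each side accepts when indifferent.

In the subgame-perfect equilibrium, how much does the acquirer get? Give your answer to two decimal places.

35.85

By backward induction:
Round 3 (the target proposes): the acquirer gets 31 if talks fail, so the target offers 31 and keeps 69.
Round 2 (the acquirer proposes): the target can get 69 next round, worth 0.65 × 69 = 44.85 now. The acquirer offers 44.85 and keeps 100 − 44.85 = 55.15.
Round 1 (the target proposes): the acquirer can get 55.15 next round, worth 0.65 × 55.15 = 35.8475 now, so the target offers 35.8475, keeping 64.1525.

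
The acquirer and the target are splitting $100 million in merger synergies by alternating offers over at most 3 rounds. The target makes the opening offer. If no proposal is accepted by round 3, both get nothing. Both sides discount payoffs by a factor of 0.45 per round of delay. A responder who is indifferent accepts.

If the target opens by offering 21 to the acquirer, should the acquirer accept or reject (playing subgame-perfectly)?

Work out the acquirer's continuation value if the offer is rejected.
Round 3 (the target proposes): rejection yields 0 for the acquirer; the target offers 0 and keeps 100.
Round 2 (the acquirer proposes): the target can get 100 next round, worth 0.45 × 100 = 45 now; the acquirer offers that and keeps 55.
So by rejecting in round 1, the acquirer gets 55 next round, worth 0.45 × 55 = 24.75 now.
Offer 21 < 24.75, so the acquirer rejects.

Reject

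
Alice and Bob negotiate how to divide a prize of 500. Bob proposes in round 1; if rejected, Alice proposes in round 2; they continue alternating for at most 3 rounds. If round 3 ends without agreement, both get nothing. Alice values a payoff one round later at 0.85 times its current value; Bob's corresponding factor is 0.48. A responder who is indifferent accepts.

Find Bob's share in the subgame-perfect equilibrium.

279

Solve by backward induction from round 3.
Round 3 (Bob proposes): Alice will accept anything ≥ 0, so Bob offers 0 and keeps 500.
Round 2 (Alice proposes): Bob can get 500 next round, worth 0.48 × 500 = 240 now, so Alice offers 240, keeping 260.
Round 1 (Bob proposes): Alice can get 260 next round, worth 0.85 × 260 = 221 now, so Bob offers 221, keeping 279.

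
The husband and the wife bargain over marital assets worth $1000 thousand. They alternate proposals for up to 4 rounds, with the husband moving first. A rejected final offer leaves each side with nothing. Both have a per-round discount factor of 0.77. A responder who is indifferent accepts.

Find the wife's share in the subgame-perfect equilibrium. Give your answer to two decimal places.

Round 4 (the wife proposes): the husband will accept anything ≥ 0, so the wife offers 0 and keeps 1000.
Round 3 (the husband proposes): the wife can get 1000 next round, worth 0.77 × 1000 = 770 now; the husband offers that and keeps 230.
Round 2 (the wife proposes): the husband can get 230 next round, worth 0.77 × 230 = 177.1 now; the wife offers that and keeps 822.9.
Round 1 (the husband proposes): the wife can get 822.9 next round, worth 0.77 × 822.9 = 633.633 now; the husband offers that and keeps 366.367.

633.63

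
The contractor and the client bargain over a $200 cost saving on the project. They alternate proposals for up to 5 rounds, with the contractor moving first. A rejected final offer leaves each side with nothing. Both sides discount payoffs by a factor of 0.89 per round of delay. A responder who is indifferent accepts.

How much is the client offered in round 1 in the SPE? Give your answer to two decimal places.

Solve by backward induction from round 5.
Round 5 (the contractor proposes): rejection yields 0 for the client; the contractor offers 0 and keeps 200.
Round 4 (the client proposes): the contractor can get 200 next round, worth 0.89 × 200 = 178 now, so the client offers 178, keeping 22.
Round 3 (the contractor proposes): the client can get 22 next round, worth 0.89 × 22 = 19.58 now. The contractor offers 19.58 and keeps 200 − 19.58 = 180.42.
Round 2 (the client proposes): the contractor can get 180.42 next round, worth 0.89 × 180.42 = 160.5738 now; the client offers that and keeps 39.4262.
Round 1 (the contractor proposes): the client can get 39.4262 next round, worth 0.89 × 39.4262 = 35.089318 now; the contractor offers that and keeps 164.910682.

35.09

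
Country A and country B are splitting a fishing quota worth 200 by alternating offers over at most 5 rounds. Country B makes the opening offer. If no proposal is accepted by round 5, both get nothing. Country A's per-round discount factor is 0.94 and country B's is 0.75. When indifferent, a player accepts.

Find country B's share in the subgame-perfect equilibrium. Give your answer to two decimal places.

119.87

Round 5 (country B proposes): country A will accept anything ≥ 0, so country B offers 0 and keeps 200.
Round 4 (country A proposes): country B can get 200 next round, worth 0.75 × 200 = 150 now, so country A offers 150, keeping 50.
Round 3 (country B proposes): country A can get 50 next round, worth 0.94 × 50 = 47 now; country B offers that and keeps 153.
Round 2 (country A proposes): country B can get 153 next round, worth 0.75 × 153 = 114.75 now. Country A offers 114.75 and keeps 200 − 114.75 = 85.25.
Round 1 (country B proposes): country A can get 85.25 next round, worth 0.94 × 85.25 = 80.135 now, so country B offers 80.135, keeping 119.865.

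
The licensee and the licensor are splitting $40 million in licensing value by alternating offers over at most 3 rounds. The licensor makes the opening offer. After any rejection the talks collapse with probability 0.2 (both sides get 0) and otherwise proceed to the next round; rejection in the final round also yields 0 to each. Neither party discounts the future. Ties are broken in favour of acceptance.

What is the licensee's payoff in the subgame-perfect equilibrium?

Round 3 (the licensor proposes): the licensee will accept anything ≥ 0, so the licensor offers 0 and keeps 40.
Round 2 (the licensee proposes): rejecting gives the licensor an expected 0.8 × 40 = 32; the licensee offers that and keeps 8.
Round 1 (the licensor proposes): rejecting gives the licensee an expected 0.8 × 8 = 6.4; the licensor offers that and keeps 33.6.

6.4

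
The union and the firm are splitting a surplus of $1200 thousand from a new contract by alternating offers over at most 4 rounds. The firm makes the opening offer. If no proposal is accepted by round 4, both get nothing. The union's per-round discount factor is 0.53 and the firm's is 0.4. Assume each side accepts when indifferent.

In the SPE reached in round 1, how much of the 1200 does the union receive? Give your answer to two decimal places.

Round 4 (the union proposes): the firm will accept anything ≥ 0, so the union offers 0 and keeps 1200.
Round 3 (the firm proposes): the union can get 1200 next round, worth 0.53 × 1200 = 636 now. The firm offers 636 and keeps 1200 − 636 = 564.
Round 2 (the union proposes): the firm can get 564 next round, worth 0.4 × 564 = 225.6 now, so the union offers 225.6, keeping 974.4.
Round 1 (the firm proposes): the union can get 974.4 next round, worth 0.53 × 974.4 = 516.432 now; the firm offers that and keeps 683.568.

516.43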